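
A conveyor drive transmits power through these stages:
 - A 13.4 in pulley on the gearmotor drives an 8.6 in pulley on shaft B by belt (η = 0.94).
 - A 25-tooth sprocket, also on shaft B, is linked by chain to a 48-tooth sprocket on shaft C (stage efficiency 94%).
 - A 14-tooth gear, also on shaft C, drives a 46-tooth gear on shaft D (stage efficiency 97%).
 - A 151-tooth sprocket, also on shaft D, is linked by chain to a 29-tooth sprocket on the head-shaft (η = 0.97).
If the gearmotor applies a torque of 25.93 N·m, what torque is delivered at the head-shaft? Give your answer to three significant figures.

belt 8.6/13.4 = 0.64179 → τ = 25.93·0.64179·0.94 = 15.643 N·m
chain 48/25 = 1.92 → τ = 15.643·1.92·0.94 = 28.233 N·m
gear mesh 46/14 = 3.2857 → τ = 28.233·3.2857·0.97 = 89.982 N·m
chain 29/151 = 0.19205 → τ = 89.982·0.19205·0.97 = 16.763 N·m

16.8 N·m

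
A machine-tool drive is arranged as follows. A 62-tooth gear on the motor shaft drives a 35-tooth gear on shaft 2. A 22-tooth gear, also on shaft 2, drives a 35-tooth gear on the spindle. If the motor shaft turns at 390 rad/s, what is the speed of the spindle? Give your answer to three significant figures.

434 rad/s

Gear mesh: ratio = 35/62 = 0.56452, so shaft 2 turns at 390 / 0.56452 = 690.86 rad/s.
Gear mesh: ratio = 35/22 = 1.5909, so the spindle turns at 690.86 / 1.5909 = 434.25 rad/s.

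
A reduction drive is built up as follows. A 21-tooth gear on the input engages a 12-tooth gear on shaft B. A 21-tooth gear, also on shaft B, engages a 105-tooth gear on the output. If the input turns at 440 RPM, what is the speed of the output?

gear mesh 12/21 = 0.57143 → 440/0.57143 = 770 RPM
gear mesh 105/21 = 5 → 770/5 = 154 RPM

154 RPM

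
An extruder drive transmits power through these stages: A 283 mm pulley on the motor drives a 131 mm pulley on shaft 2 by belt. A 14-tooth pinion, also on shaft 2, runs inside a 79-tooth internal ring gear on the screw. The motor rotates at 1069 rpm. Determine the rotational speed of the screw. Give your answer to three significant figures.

the motor → shaft 2 (belt, 131/283): 1069 ÷ 0.4629 = 2309.4 rpm
shaft 2 → the screw (internal gear, 79/14): 2309.4 ÷ 5.6429 = 409.25 rpm

409 rpm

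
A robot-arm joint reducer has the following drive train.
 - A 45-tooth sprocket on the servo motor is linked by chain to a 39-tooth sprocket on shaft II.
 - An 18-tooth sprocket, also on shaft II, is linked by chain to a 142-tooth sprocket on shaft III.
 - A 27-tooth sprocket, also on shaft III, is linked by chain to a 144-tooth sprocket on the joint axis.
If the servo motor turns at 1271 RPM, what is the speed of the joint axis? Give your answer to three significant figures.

34.9 RPM

Chain: ratio = 39/45 = 0.86667, so shaft II turns at 1271 / 0.86667 = 1466.5 RPM.
Chain: ratio = 142/18 = 7.8889, so shaft III turns at 1466.5 / 7.8889 = 185.9 RPM.
Chain: ratio = 144/27 = 5.3333, so the joint axis turns at 185.9 / 5.3333 = 34.856 RPM.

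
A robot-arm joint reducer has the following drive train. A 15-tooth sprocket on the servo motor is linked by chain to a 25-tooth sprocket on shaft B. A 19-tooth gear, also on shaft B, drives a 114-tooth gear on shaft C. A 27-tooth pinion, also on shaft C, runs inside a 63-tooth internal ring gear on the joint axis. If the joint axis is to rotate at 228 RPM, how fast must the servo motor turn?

Overall ratio R = 1.6667 × 6 × 2.3333 = 23.333.
Required input speed = output speed × R = 228 × 23.333 = 5320 RPM.

5320 RPM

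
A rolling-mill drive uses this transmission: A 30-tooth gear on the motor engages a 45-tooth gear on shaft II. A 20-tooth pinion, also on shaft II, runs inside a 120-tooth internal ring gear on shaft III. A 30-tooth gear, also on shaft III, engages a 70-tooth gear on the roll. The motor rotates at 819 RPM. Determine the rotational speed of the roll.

39 RPM

the motor → shaft II (gear mesh, 45/30): 819 ÷ 1.5 = 546 RPM
shaft II → shaft III (internal gear, 120/20): 546 ÷ 6 = 91 RPM
shaft III → the roll (gear mesh, 70/30): 91 ÷ 2.3333 = 39 RPM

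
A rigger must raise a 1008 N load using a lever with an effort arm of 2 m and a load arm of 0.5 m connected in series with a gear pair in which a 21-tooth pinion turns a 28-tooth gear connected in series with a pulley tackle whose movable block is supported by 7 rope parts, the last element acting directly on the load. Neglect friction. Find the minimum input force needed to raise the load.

Lever MA = effort arm / load arm = 2/0.5 = 4.
Gear pair MA = 28/21 = 1.3333.
Block-and-tackle MA = number of supporting rope parts = 7.
Combined ideal MA = 4 × 1.3333 × 7 = 37.333.
Effort = load / MA = 1008 / 37.333 = 27 N.

27 N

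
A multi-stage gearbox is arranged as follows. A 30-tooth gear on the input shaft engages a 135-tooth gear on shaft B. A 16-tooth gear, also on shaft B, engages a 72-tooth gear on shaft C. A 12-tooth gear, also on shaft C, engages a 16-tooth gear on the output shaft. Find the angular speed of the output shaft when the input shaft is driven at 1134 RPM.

42 RPM

Gear mesh: ratio = 135/30 = 4.5, so shaft B turns at 1134 / 4.5 = 252 RPM.
Gear mesh: ratio = 72/16 = 4.5, so shaft C turns at 252 / 4.5 = 56 RPM.
Gear mesh: ratio = 16/12 = 1.3333, so the output shaft turns at 56 / 1.3333 = 42 RPM.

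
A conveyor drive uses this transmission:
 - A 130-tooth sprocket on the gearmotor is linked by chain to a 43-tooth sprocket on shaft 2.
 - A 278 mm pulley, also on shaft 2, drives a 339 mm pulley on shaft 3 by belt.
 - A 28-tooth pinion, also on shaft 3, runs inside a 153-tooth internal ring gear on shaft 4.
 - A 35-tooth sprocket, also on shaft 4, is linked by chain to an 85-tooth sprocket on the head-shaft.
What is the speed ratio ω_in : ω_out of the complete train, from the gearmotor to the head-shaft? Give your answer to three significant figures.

5.35

Each stage contributes driven/driver: chain 43/130 = 0.33077, belt 339/278 = 1.2194, internal gear 153/28 = 5.4643, chain 85/35 = 2.4286.
Overall: 0.33077 × 1.2194 × 5.4643 × 2.4286 = 5.3526.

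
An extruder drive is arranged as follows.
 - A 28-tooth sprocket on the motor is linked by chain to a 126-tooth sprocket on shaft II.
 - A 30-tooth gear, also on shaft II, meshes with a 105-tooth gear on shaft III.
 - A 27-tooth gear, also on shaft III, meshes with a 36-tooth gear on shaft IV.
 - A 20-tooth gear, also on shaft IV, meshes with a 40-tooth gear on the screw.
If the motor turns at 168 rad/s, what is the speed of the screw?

4 rad/s

Chain: ratio = 126/28 = 4.5, so shaft II turns at 168 / 4.5 = 37.333 rad/s.
Gear mesh: ratio = 105/30 = 3.5, so shaft III turns at 37.333 / 3.5 = 10.667 rad/s.
Gear mesh: ratio = 36/27 = 1.3333, so shaft IV turns at 10.667 / 1.3333 = 8 rad/s.
Gear mesh: ratio = 40/20 = 2, so the screw turns at 8 / 2 = 4 rad/s.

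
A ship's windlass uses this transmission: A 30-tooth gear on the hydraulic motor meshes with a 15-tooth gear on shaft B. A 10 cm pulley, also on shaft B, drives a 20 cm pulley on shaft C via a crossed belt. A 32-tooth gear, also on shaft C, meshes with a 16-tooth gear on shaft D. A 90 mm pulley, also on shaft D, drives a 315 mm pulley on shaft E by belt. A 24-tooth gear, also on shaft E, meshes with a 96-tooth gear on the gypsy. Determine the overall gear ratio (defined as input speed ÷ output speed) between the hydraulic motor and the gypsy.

7

Each stage contributes driven/driver: gear mesh 15/30 = 0.5, belt 20/10 = 2, gear mesh 16/32 = 0.5, belt 315/90 = 3.5, gear mesh 96/24 = 4.
Overall: 0.5 × 2 × 0.5 × 3.5 × 4 = 7.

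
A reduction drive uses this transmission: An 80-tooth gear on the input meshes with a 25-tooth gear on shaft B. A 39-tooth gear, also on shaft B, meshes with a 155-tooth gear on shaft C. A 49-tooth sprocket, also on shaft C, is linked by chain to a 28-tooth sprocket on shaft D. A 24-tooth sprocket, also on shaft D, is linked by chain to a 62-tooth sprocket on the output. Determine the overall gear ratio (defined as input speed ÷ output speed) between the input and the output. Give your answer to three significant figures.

1.83

Each stage contributes driven/driver: gear mesh 25/80 = 0.3125, gear mesh 155/39 = 3.9744, chain 28/49 = 0.57143, chain 62/24 = 2.5833.
Overall: 0.3125 × 3.9744 × 0.57143 × 2.5833 = 1.8334.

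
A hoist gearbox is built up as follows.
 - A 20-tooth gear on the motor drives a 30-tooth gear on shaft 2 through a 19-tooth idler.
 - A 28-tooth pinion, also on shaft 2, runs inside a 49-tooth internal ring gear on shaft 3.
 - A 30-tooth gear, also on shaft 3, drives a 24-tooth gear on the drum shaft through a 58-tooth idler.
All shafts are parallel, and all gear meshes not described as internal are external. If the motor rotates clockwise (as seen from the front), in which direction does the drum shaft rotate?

the motor → shaft 2: driver → idler → driven is 2 external meshes, 2 reversals → CW.
shaft 2 → shaft 3: internal mesh, same direction → CW.
shaft 3 → the drum shaft: driver → idler → driven is 2 external meshes, 2 reversals → CW.
4 reversals in total — an even number — so the drum shaft turns the same way as the motor.

clockwise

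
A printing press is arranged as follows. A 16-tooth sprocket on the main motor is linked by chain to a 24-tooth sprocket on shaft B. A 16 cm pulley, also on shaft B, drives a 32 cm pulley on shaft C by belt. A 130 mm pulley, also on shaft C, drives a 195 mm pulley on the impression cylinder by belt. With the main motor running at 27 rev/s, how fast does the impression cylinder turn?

the main motor → shaft B (chain, 24/16): 27 ÷ 1.5 = 18 rev/s
shaft B → shaft C (belt, 32/16): 18 ÷ 2 = 9 rev/s
shaft C → the impression cylinder (belt, 195/130): 9 ÷ 1.5 = 6 rev/s

6 rev/s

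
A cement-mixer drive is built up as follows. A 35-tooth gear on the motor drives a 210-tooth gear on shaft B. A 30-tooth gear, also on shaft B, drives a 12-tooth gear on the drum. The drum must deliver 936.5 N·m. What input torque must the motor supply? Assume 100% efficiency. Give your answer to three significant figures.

Overall ratio R = 6 × 0.4 = 2.4.
Input torque = output torque / R = 936.5 / 2.4 = 390.21 N·m.

390 N·m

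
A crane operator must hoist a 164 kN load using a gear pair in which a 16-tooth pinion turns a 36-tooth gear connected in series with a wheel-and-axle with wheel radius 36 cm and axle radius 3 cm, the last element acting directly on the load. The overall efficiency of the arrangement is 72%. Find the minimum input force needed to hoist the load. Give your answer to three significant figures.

Gear pair MA = 36/16 = 2.25.
Wheel-and-axle MA = R/r = 36/3 = 12.
Combined ideal MA = 2.25 × 12 = 27.
Actual MA = 27 × 0.72 = 19.44.
Effort = load / actual MA = 164 / 19.44 = 8.4362 kN.

8.44 kN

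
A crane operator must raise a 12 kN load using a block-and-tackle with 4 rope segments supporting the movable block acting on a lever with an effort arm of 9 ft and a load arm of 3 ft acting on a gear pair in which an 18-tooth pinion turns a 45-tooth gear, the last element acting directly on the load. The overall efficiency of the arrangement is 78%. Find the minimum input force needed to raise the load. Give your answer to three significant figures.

Block-and-tackle MA = number of supporting rope parts = 4.
Lever MA = effort arm / load arm = 9/3 = 3.
Gear pair MA = 45/18 = 2.5.
Combined ideal MA = 4 × 3 × 2.5 = 30.
Actual MA = 30 × 0.78 = 23.4.
Effort = load / actual MA = 12 / 23.4 = 0.51282 kN.

0.513 kN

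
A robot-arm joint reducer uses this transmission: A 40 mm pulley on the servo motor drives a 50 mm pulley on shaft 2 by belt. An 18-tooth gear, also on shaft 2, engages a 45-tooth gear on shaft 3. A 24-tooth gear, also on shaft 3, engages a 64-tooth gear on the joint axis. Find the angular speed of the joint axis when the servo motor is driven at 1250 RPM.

150 RPM

Belt: ratio = 50/40 = 1.25, so shaft 2 turns at 1250 / 1.25 = 1000 RPM.
Gear mesh: ratio = 45/18 = 2.5, so shaft 3 turns at 1000 / 2.5 = 400 RPM.
Gear mesh: ratio = 64/24 = 2.6667, so the joint axis turns at 400 / 2.6667 = 150 RPM.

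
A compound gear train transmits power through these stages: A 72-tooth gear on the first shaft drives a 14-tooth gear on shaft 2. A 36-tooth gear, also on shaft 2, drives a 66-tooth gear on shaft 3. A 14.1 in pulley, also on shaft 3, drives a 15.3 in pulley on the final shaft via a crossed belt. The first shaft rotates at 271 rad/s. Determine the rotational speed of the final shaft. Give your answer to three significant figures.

701 rad/s

the first shaft → shaft 2 (gear mesh, 14/72): 271 ÷ 0.19444 = 1393.7 rad/s
shaft 2 → shaft 3 (gear mesh, 66/36): 1393.7 ÷ 1.8333 = 760.21 rad/s
shaft 3 → the final shaft (belt, 15.3/14.1): 760.21 ÷ 1.0851 = 700.58 rad/s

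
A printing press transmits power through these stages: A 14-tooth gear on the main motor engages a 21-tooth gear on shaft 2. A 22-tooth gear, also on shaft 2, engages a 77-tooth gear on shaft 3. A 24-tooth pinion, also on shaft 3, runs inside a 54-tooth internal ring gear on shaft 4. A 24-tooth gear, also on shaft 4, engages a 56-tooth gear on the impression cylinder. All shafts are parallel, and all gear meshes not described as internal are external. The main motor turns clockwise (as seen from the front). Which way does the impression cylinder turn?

the main motor → shaft 2: external mesh, 1 reversal → CCW.
shaft 2 → shaft 3: external mesh, 1 reversal → CW.
shaft 3 → shaft 4: internal mesh, same direction → CW.
shaft 4 → the impression cylinder: external mesh, 1 reversal → CCW.
3 reversals in total — an odd number — so the impression cylinder turns opposite to the main motor.

anticlockwise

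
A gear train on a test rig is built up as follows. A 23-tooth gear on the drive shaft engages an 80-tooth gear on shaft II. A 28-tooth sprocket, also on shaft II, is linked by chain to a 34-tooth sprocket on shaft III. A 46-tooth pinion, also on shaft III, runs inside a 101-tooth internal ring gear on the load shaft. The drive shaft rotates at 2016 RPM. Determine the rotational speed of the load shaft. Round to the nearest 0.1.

217.4 RPM

gear mesh 80/23 = 3.4783 → 2016/3.4783 = 579.6 RPM
chain 34/28 = 1.2143 → 579.6/1.2143 = 477.32 RPM
internal gear 101/46 = 2.1957 → 477.32/2.1957 = 217.39 RPM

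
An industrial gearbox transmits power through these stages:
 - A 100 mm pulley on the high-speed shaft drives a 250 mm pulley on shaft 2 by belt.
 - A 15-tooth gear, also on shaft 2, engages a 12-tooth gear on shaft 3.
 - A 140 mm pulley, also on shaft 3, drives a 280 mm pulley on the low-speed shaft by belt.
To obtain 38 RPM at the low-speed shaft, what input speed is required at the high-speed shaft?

152 RPM

Overall ratio R = 2.5 × 0.8 × 2 = 4.
Required input speed = output speed × R = 38 × 4 = 152 RPM.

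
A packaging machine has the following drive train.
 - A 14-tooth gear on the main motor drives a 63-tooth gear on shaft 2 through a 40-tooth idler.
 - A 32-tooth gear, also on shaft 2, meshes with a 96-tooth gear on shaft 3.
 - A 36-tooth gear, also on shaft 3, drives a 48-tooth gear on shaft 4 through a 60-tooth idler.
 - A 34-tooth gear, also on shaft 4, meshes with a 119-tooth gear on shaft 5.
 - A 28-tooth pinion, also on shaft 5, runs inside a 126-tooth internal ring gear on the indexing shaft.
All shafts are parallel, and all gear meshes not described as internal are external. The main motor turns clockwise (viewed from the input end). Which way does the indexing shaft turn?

the main motor → shaft 2: driver → idler → driven is 2 external meshes, 2 reversals → CW.
shaft 2 → shaft 3: external mesh, 1 reversal → CCW.
shaft 3 → shaft 4: driver → idler → driven is 2 external meshes, 2 reversals → CCW.
shaft 4 → shaft 5: external mesh, 1 reversal → CW.
shaft 5 → the indexing shaft: internal mesh, same direction → CW.
6 reversals in total — an even number — so the indexing shaft turns the same way as the main motor.

clockwise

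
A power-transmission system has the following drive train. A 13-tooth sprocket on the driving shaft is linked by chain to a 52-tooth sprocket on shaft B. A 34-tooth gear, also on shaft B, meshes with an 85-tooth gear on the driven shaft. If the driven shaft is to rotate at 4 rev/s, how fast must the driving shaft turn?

40 rev/s

Overall ratio R = 4 × 2.5 = 10.
Required input speed = output speed × R = 4 × 10 = 40 rev/s.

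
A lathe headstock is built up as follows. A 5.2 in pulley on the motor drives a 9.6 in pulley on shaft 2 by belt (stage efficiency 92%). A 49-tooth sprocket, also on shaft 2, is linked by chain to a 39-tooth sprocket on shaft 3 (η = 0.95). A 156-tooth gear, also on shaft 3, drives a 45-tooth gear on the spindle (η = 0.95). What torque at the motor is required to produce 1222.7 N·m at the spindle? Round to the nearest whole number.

3474 N·m

Overall ratio R = 1.8462 × 0.79592 × 0.28846 = 0.42386; overall efficiency η = 0.92 × 0.95 × 0.95 = 0.8303.
Input torque = output torque / (R × η) = 1222.7 / (0.42386 × 0.8303) = 3474.2 N·m.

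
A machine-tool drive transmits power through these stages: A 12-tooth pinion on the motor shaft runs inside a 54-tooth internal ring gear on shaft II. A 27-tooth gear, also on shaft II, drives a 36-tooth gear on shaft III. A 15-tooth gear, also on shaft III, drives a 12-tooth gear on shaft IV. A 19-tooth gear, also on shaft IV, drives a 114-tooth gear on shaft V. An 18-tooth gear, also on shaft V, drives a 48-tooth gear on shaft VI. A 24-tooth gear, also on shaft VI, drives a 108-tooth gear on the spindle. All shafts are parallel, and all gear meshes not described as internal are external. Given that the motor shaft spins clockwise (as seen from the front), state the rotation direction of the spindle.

the motor shaft → shaft II: internal mesh, same direction → CW.
shaft II → shaft III: external mesh, 1 reversal → CCW.
shaft III → shaft IV: external mesh, 1 reversal → CW.
shaft IV → shaft V: external mesh, 1 reversal → CCW.
shaft V → shaft VI: external mesh, 1 reversal → CW.
shaft VI → the spindle: external mesh, 1 reversal → CCW.
5 reversals in total — an odd number — so the spindle turns opposite to the motor shaft.

counterclockwise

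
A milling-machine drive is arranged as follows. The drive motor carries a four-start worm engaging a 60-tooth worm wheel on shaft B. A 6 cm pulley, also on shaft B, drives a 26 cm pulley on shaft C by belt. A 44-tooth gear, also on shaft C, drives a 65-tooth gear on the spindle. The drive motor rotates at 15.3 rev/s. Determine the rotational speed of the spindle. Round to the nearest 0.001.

the drive motor → shaft B (worm, 60/4): 15.3 ÷ 15 = 1.02 rev/s
shaft B → shaft C (belt, 26/6): 1.02 ÷ 4.3333 = 0.23538 rev/s
shaft C → the spindle (gear mesh, 65/44): 0.23538 ÷ 1.4773 = 0.15934 rev/s

0.159 rev/s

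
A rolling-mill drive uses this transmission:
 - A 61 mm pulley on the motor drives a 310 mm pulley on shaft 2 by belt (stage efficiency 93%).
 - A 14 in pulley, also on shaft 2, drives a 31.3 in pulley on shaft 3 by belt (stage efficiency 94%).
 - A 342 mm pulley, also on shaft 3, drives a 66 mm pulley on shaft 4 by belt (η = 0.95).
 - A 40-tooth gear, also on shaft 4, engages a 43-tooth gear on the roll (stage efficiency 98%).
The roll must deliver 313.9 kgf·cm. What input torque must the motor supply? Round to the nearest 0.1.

Overall ratio R = 5.082 × 2.2357 × 0.19298 × 1.075 = 2.3571; overall efficiency η = 0.93 × 0.94 × 0.95 × 0.98 = 0.8139.
Input torque = output torque / (R × η) = 313.9 / (2.3571 × 0.8139) = 163.63 kgf·cm.

163.6 kgf·cm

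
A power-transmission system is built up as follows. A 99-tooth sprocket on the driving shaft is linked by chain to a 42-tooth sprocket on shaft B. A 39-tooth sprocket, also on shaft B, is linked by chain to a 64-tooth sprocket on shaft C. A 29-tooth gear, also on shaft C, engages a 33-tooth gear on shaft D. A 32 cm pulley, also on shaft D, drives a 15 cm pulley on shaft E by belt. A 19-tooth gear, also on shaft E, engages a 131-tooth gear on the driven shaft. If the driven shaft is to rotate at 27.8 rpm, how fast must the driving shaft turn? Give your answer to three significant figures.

71.2 rpm

Overall ratio R = 0.42424 × 1.641 × 1.1379 × 0.46875 × 6.8947 = 2.5604.
Required input speed = output speed × R = 27.8 × 2.5604 = 71.179 rpm.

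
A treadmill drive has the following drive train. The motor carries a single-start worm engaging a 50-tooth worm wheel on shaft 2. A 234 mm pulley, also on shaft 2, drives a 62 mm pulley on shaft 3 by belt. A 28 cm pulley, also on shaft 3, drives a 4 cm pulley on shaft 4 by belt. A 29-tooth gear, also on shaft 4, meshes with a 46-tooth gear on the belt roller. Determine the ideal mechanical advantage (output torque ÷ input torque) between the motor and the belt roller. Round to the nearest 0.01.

3.00

Each stage contributes driven/driver: worm 50/1 = 50, belt 62/234 = 0.26496, belt 4/28 = 0.14286, gear mesh 46/29 = 1.5862.
Overall: 50 × 0.26496 × 0.14286 × 1.5862 = 3.002.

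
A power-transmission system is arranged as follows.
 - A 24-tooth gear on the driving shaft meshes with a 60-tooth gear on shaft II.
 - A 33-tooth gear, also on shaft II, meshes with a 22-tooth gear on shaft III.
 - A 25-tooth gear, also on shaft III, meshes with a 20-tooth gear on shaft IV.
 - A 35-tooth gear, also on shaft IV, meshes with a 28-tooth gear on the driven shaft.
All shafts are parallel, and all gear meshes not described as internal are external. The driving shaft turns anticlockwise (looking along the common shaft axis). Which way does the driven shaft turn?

the driving shaft → shaft II: external mesh, 1 reversal → CW.
shaft II → shaft III: external mesh, 1 reversal → CCW.
shaft III → shaft IV: external mesh, 1 reversal → CW.
shaft IV → the driven shaft: external mesh, 1 reversal → CCW.
4 reversals in total — an even number — so the driven shaft turns the same way as the driving shaft.

anticlockwise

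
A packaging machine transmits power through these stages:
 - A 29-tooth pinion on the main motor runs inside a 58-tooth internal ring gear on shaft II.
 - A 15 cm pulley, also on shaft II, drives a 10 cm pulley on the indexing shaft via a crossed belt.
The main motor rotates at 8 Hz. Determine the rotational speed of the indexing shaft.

Internal gear: ratio = 58/29 = 2, so shaft II turns at 8 / 2 = 4 Hz.
Belt: ratio = 10/15 = 0.66667, so the indexing shaft turns at 4 / 0.66667 = 6 Hz.

6 Hz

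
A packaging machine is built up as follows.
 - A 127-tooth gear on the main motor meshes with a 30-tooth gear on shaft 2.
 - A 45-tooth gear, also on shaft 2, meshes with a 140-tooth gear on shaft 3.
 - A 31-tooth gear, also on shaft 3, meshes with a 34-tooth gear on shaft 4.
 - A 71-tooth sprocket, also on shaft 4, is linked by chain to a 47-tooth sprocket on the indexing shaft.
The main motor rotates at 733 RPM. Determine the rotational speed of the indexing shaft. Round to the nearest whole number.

1374 RPM

Gear mesh: ratio = 30/127 = 0.23622, so shaft 2 turns at 733 / 0.23622 = 3103 RPM.
Gear mesh: ratio = 140/45 = 3.1111, so shaft 3 turns at 3103 / 3.1111 = 997.4 RPM.
Gear mesh: ratio = 34/31 = 1.0968, so shaft 4 turns at 997.4 / 1.0968 = 909.4 RPM.
Chain: ratio = 47/71 = 0.66197, so the indexing shaft turns at 909.4 / 0.66197 = 1373.8 RPM.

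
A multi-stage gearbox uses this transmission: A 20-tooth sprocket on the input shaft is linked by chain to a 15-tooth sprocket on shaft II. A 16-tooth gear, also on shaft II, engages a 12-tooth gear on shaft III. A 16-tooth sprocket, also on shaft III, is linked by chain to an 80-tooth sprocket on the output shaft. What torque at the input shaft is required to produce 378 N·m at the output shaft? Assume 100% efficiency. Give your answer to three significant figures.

134 N·m

Overall ratio R = 0.75 × 0.75 × 5 = 2.8125.
Input torque = output torque / R = 378 / 2.8125 = 134.4 N·m.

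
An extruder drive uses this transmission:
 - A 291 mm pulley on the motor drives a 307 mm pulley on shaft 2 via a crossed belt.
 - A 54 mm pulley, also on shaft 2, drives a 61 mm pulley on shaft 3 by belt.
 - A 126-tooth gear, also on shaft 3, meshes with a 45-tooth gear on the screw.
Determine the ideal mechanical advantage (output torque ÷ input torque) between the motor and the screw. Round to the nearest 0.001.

0.426

Each stage contributes driven/driver: belt 307/291 = 1.055, belt 61/54 = 1.1296, gear mesh 45/126 = 0.35714.
Overall: 1.055 × 1.1296 × 0.35714 = 0.42562.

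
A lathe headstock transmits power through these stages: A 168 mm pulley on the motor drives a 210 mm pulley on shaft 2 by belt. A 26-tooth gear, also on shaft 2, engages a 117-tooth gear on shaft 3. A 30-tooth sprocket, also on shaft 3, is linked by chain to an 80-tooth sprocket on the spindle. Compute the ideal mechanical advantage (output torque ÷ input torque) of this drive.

15

Each stage contributes driven/driver: belt 210/168 = 1.25, gear mesh 117/26 = 4.5, chain 80/30 = 2.6667.
Overall: 1.25 × 4.5 × 2.6667 = 15.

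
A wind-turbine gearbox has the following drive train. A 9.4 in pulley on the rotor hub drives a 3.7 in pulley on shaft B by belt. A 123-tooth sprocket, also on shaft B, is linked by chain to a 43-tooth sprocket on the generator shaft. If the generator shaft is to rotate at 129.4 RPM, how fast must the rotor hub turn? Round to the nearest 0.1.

Overall ratio R = 0.39362 × 0.34959 = 0.13761.
Required input speed = output speed × R = 129.4 × 0.13761 = 17.806 RPM.

17.8 RPM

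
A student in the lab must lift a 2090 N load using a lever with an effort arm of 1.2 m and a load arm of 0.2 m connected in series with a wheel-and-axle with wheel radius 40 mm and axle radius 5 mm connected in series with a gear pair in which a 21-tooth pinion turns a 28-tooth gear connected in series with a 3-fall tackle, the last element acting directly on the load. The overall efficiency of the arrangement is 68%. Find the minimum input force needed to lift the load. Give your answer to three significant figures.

Lever MA = effort arm / load arm = 1.2/0.2 = 6.
Wheel-and-axle MA = R/r = 40/5 = 8.
Gear pair MA = 28/21 = 1.3333.
Block-and-tackle MA = number of supporting rope parts = 3.
Combined ideal MA = 6 × 8 × 1.3333 × 3 = 192.
Actual MA = 192 × 0.68 = 130.56.
Effort = load / actual MA = 2090 / 130.56 = 16.008 N.

16.0 N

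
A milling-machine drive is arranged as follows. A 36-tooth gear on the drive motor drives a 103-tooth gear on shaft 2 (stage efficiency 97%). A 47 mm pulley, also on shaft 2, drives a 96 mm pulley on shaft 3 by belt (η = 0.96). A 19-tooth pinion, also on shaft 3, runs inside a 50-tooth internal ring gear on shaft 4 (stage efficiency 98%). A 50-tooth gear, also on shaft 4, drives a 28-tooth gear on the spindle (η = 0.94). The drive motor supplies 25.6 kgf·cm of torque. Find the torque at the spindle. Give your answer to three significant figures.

After the gear mesh (103/36): 25.6 × 2.8611 × 0.97 = 71.047 kgf·cm
After the belt (96/47): 71.047 × 2.0426 × 0.96 = 139.31 kgf·cm
After the internal gear (50/19): 139.31 × 2.6316 × 0.98 = 359.28 kgf·cm
After the gear mesh (28/50): 359.28 × 0.56 × 0.94 = 189.13 kgf·cm

189 kgf·cm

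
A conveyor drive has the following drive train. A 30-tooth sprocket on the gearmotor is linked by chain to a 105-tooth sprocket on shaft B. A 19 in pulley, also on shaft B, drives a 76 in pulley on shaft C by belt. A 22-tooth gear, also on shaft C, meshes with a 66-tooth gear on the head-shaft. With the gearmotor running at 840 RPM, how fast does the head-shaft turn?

20 RPM

Chain: ratio = 105/30 = 3.5, so shaft B turns at 840 / 3.5 = 240 RPM.
Belt: ratio = 76/19 = 4, so shaft C turns at 240 / 4 = 60 RPM.
Gear mesh: ratio = 66/22 = 3, so the head-shaft turns at 60 / 3 = 20 RPM.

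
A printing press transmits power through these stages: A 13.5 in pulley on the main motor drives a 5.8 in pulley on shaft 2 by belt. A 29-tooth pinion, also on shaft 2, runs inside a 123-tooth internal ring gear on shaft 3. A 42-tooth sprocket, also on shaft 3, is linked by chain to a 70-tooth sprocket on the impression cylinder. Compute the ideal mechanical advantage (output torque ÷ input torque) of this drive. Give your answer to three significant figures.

Each stage contributes driven/driver: belt 5.8/13.5 = 0.42963, internal gear 123/29 = 4.2414, chain 70/42 = 1.6667.
Overall: 0.42963 × 4.2414 × 1.6667 = 3.037.

3.04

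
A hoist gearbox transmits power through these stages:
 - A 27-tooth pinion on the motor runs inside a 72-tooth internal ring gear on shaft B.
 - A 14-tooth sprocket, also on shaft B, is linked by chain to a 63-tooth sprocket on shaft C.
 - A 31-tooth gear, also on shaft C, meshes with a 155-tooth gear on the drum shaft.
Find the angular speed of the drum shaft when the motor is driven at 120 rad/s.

internal gear 72/27 = 2.6667 → 120/2.6667 = 45 rad/s
chain 63/14 = 4.5 → 45/4.5 = 10 rad/s
gear mesh 155/31 = 5 → 10/5 = 2 rad/s

2 rad/s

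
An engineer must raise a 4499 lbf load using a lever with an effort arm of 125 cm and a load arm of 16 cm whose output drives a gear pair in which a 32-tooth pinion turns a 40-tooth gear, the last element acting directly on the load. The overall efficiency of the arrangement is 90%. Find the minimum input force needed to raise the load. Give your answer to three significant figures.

512 lbf

Lever MA = effort arm / load arm = 125/16 = 7.8125.
Gear pair MA = 40/32 = 1.25.
Combined ideal MA = 7.8125 × 1.25 = 9.7656.
Actual MA = 9.7656 × 0.90 = 8.7891.
Effort = load / actual MA = 4499 / 8.7891 = 511.89 lbf.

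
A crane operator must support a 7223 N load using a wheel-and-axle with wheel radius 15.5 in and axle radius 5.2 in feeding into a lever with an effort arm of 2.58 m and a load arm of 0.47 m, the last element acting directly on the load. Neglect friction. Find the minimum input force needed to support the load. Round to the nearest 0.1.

441.4 N

Wheel-and-axle MA = R/r = 15.5/5.2 = 2.9808.
Lever MA = effort arm / load arm = 2.58/0.47 = 5.4894.
Combined ideal MA = 2.9808 × 5.4894 = 16.363.
Effort = load / MA = 7223 / 16.363 = 441.44 N.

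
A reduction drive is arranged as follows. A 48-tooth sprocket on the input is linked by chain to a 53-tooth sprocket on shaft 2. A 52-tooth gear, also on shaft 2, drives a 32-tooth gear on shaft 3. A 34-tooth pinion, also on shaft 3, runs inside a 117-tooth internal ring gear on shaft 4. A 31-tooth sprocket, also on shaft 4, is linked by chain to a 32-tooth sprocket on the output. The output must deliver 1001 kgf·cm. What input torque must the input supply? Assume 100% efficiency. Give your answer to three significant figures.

415 kgf·cm

Overall ratio R = 1.1042 × 0.61538 × 3.4412 × 1.0323 = 2.4137.
Input torque = output torque / R = 1001 / 2.4137 = 414.72 kgf·cm.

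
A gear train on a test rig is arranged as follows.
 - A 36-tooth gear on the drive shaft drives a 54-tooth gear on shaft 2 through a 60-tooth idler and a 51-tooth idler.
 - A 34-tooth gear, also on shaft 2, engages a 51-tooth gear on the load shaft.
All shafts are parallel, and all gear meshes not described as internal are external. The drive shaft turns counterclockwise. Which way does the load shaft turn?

the drive shaft → shaft 2: driver → idler → idler → driven is 3 external meshes, 3 reversals → CW.
shaft 2 → the load shaft: external mesh, 1 reversal → CCW.
4 reversals in total — an even number — so the load shaft turns the same way as the drive shaft.

counterclockwise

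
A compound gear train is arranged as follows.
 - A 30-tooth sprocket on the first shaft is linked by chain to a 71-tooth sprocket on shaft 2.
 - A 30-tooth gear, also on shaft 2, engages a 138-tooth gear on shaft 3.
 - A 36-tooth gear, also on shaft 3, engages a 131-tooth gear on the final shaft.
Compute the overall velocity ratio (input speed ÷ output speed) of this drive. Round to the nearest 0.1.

Each stage contributes driven/driver: chain 71/30 = 2.3667, gear mesh 138/30 = 4.6, gear mesh 131/36 = 3.6389.
Overall: 2.3667 × 4.6 × 3.6389 = 39.615.

39.6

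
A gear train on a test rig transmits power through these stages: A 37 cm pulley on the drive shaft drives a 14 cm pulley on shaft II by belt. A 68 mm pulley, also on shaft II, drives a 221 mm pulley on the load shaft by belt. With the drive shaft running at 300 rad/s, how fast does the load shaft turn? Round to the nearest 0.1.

244.0 rad/s

belt 14/37 = 0.37838 → 300/0.37838 = 792.86 rad/s
belt 221/68 = 3.25 → 792.86/3.25 = 243.96 rad/s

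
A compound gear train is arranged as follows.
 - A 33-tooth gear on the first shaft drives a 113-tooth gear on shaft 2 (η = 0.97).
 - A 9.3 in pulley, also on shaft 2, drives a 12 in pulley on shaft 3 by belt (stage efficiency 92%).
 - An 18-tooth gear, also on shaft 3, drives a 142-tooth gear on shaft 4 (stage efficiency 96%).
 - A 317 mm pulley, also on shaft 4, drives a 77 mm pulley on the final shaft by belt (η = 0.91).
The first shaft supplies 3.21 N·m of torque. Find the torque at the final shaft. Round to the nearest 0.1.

After the gear mesh (113/33): 3.21 × 3.4242 × 0.97 = 10.662 N·m
After the belt (12/9.3): 10.662 × 1.2903 × 0.92 = 12.657 N·m
After the gear mesh (142/18): 12.657 × 7.8889 × 0.96 = 95.855 N·m
After the belt (77/317): 95.855 × 0.2429 × 0.91 = 21.188 N·m

21.2 N·m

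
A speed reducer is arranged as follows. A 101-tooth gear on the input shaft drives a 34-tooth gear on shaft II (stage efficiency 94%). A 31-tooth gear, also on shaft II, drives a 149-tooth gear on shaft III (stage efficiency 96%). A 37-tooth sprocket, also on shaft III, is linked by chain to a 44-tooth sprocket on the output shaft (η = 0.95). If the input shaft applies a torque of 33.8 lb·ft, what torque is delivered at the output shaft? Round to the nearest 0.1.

After the gear mesh (34/101): 33.8 × 0.33663 × 0.94 = 10.696 lb·ft
After the gear mesh (149/31): 10.696 × 4.8065 × 0.96 = 49.351 lb·ft
After the chain (44/37): 49.351 × 1.1892 × 0.95 = 55.754 lb·ft

55.8 lb·ft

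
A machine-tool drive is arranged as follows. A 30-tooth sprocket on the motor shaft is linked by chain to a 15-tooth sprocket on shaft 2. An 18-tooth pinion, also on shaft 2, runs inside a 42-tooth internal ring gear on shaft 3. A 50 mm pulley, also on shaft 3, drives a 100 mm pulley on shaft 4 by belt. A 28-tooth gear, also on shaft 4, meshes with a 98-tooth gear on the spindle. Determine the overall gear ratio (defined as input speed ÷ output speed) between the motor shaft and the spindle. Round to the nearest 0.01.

Each stage contributes driven/driver: chain 15/30 = 0.5, internal gear 42/18 = 2.3333, belt 100/50 = 2, gear mesh 98/28 = 3.5.
Overall: 0.5 × 2.3333 × 2 × 3.5 = 8.1667.

8.17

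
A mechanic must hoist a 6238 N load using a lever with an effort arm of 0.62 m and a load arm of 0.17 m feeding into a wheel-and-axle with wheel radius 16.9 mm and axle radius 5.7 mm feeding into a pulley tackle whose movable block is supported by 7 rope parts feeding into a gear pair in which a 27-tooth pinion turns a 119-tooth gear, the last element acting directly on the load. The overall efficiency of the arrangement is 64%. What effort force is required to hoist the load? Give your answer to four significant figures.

29.22 N

Lever MA = effort arm / load arm = 0.62/0.17 = 3.6471.
Wheel-and-axle MA = R/r = 16.9/5.7 = 2.9649.
Block-and-tackle MA = number of supporting rope parts = 7.
Gear pair MA = 119/27 = 4.4074.
Combined ideal MA = 3.6471 × 2.9649 × 7 × 4.4074 = 333.61.
Actual MA = 333.61 × 0.64 = 213.51.
Effort = load / actual MA = 6238 / 213.51 = 29.217 N.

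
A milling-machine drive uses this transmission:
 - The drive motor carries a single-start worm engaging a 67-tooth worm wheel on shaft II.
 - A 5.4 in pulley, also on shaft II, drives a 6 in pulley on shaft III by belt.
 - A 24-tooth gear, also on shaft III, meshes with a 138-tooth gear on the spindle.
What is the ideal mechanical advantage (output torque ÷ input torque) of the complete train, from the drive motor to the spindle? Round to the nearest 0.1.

Each stage contributes driven/driver: worm 67/1 = 67, belt 6/5.4 = 1.1111, gear mesh 138/24 = 5.75.
Overall: 67 × 1.1111 × 5.75 = 428.06.

428.1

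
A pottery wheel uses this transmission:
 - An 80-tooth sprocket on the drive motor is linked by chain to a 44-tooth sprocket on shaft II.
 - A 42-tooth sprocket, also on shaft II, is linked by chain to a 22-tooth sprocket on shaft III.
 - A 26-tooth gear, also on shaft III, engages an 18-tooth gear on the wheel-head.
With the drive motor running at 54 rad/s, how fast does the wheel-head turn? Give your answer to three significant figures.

chain 44/80 = 0.55 → 54/0.55 = 98.182 rad/s
chain 22/42 = 0.52381 → 98.182/0.52381 = 187.44 rad/s
gear mesh 18/26 = 0.69231 → 187.44/0.69231 = 270.74 rad/s

271 rad/s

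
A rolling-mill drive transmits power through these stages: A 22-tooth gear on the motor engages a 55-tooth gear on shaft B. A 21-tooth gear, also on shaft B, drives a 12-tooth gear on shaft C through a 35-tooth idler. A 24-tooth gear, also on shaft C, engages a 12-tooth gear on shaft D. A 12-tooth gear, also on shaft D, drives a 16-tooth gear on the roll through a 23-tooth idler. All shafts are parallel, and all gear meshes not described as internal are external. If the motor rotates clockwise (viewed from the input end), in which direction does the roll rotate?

clockwise

the motor → shaft B: external mesh, 1 reversal → CCW.
shaft B → shaft C: driver → idler → driven is 2 external meshes, 2 reversals → CCW.
shaft C → shaft D: external mesh, 1 reversal → CW.
shaft D → the roll: driver → idler → driven is 2 external meshes, 2 reversals → CW.
6 reversals in total — an even number — so the roll turns the same way as the motor.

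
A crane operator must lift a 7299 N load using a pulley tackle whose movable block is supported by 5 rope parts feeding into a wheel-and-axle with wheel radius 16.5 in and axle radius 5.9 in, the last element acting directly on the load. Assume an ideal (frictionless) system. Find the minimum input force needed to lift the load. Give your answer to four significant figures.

522.0 N

Block-and-tackle MA = number of supporting rope parts = 5.
Wheel-and-axle MA = R/r = 16.5/5.9 = 2.7966.
Combined ideal MA = 5 × 2.7966 = 13.983.
Effort = load / MA = 7299 / 13.983 = 521.99 N.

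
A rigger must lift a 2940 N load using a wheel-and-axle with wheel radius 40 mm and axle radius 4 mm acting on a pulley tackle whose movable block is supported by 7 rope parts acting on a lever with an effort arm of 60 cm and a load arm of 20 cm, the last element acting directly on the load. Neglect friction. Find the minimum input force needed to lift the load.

14 N

Wheel-and-axle MA = R/r = 40/4 = 10.
Block-and-tackle MA = number of supporting rope parts = 7.
Lever MA = effort arm / load arm = 60/20 = 3.
Combined ideal MA = 10 × 7 × 3 = 210.
Effort = load / MA = 2940 / 210 = 14 N.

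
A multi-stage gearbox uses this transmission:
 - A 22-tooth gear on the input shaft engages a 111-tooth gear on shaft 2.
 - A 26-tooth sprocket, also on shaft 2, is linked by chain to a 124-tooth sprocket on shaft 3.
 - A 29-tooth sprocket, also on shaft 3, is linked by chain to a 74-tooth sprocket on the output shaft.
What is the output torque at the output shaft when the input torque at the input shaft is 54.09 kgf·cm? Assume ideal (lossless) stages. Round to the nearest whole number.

After the gear mesh (111/22): 54.09 × 5.0455 = 272.91 kgf·cm
After the chain (124/26): 272.91 × 4.7692 = 1301.6 kgf·cm
After the chain (74/29): 1301.6 × 2.5517 = 3321.2 kgf·cm

3321 kgf·cm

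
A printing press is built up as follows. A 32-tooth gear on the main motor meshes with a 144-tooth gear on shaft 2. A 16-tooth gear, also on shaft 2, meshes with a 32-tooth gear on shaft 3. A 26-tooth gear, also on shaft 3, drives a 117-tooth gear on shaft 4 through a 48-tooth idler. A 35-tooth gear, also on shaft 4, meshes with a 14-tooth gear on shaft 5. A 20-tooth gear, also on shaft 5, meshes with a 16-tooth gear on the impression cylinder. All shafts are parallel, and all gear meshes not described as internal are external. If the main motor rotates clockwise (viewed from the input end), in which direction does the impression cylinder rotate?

the main motor → shaft 2: external mesh, 1 reversal → CCW.
shaft 2 → shaft 3: external mesh, 1 reversal → CW.
shaft 3 → shaft 4: driver → idler → driven is 2 external meshes, 2 reversals → CW.
shaft 4 → shaft 5: external mesh, 1 reversal → CCW.
shaft 5 → the impression cylinder: external mesh, 1 reversal → CW.
6 reversals in total — an even number — so the impression cylinder turns the same way as the main motor.

clockwise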